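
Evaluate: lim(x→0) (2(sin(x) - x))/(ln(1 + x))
This is a 0/0 indeterminate form.

Apply L'Hôpital's rule: differentiate numerator and denominator separately.
  f(x) = -2·x + 2·sin(x)   ⇒   f'(x) = 2·cos(x) - 2
  g(x) = ln(x + 1)   ⇒   g'(x) = 1/(x + 1)
  lim(x→0) f'(x)/g'(x) = lim(x→0) (2·cos(x) - 2)/(1/(x + 1))
  = 0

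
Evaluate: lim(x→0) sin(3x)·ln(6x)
This is a 0·∞ indeterminate form.

Rewrite 0·∞ as a quotient (0/0 or ∞/∞ form), then apply L'Hôpital's rule:
  lim(x→0) sin(3x)·ln(6x) = 0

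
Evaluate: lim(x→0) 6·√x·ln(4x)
This is a 0·∞ indeterminate form.

Rewrite 0·∞ as a quotient (0/0 or ∞/∞ form), then apply L'Hôpital's rule:
  lim(x→0) 6·√x·ln(4x) = 0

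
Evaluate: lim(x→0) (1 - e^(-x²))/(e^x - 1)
This is a 0/0 indeterminate form.

Apply L'Hôpital's rule: differentiate numerator and denominator separately.
  f(x) = 1 - e^(-x^2)   ⇒   f'(x) = 2·x·e^(-x^2)
  g(x) = e^(x) - 1   ⇒   g'(x) = e^(x)
  lim(x→0) f'(x)/g'(x) = lim(x→0) (2·x·e^(-x^2))/(e^(x))
  = 0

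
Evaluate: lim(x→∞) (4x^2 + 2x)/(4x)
This is an ∞/∞ indeterminate form.

Apply L'Hôpital's rule: differentiate numerator and denominator separately.
  f(x) = 4·x^2 + 2·x   ⇒   f'(x) = 8·x + 2
  g(x) = 4·x   ⇒   g'(x) = 4
  lim(x→∞) f'(x)/g'(x) = lim(x→∞) (8·x + 2)/(4)
  = ∞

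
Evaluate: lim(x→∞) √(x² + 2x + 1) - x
This is an ∞-∞ indeterminate form.

Combine fractions or rationalize to convert ∞-∞ to 0/0 form:
  lim(x→∞) √(x² + 2x + 1) - x = 1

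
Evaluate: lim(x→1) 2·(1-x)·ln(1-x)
This is a 0·∞ indeterminate form.

Rewrite 0·∞ as a quotient (0/0 or ∞/∞ form), then apply L'Hôpital's rule:
  lim(x→1) 2·(1-x)·ln(1-x) = 0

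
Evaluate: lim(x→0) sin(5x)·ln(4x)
This is a 0·∞ indeterminate form.

Rewrite 0·∞ as a quotient (0/0 or ∞/∞ form), then apply L'Hôpital's rule:
  lim(x→0) sin(5x)·ln(4x) = 0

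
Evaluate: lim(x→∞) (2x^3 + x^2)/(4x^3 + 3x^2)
This is an ∞/∞ indeterminate form.

Apply L'Hôpital's rule: differentiate numerator and denominator separately.
  f(x) = 2·x^3 + x^2   ⇒   f'(x) = 6·x^2 + 2·x
  g(x) = 4·x^3 + 3·x^2   ⇒   g'(x) = 12·x^2 + 6·x
  lim(x→∞) f'(x)/g'(x) = lim(x→∞) (6·x^2 + 2·x)/(12·x^2 + 6·x)
  = 1/2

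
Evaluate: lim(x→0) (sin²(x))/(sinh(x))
This is a 0/0 indeterminate form.

Apply L'Hôpital's rule: differentiate numerator and denominator separately.
  f(x) = sin(x)^2   ⇒   f'(x) = 2·sin(x)·cos(x)
  g(x) = sinh(x)   ⇒   g'(x) = cosh(x)
  lim(x→0) f'(x)/g'(x) = lim(x→0) (2·sin(x)·cos(x))/(cosh(x))
  = 0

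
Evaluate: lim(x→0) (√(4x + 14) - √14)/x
This is a standard limit.

Factor or rationalize the expression:
  lim(x→0) (√(4x + 14) - √14)/x = sqrt(14)/7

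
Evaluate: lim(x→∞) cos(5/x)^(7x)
This is an exponential indeterminate form.

For exponential indeterminate forms, take the natural log:
  Let L = lim(x→∞) cos(5/x)^(7x)
  Then ln(L) = lim(x→∞) [exponent × ln(base)]
  Evaluate using L'Hôpital or standard limits, then exponentiate.
  L = 1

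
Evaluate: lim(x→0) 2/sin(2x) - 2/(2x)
This is an ∞-∞ indeterminate form.

Combine fractions or rationalize to convert ∞-∞ to 0/0 form:
  lim(x→0) 2/sin(2x) - 2/(2x) = 0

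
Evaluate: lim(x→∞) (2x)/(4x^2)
This is an ∞/∞ indeterminate form.

Apply L'Hôpital's rule: differentiate numerator and denominator separately.
  f(x) = 2·x   ⇒   f'(x) = 2
  g(x) = 4·x^2   ⇒   g'(x) = 8·x
  lim(x→∞) f'(x)/g'(x) = lim(x→∞) (2)/(8·x)
  = 0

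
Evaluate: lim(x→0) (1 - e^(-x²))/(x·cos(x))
This is a 0/0 indeterminate form.

Apply L'Hôpital's rule: differentiate numerator and denominator separately.
  f(x) = 1 - e^(-x^2)   ⇒   f'(x) = 2·x·e^(-x^2)
  g(x) = x·cos(x)   ⇒   g'(x) = -x·sin(x) + cos(x)
  lim(x→0) f'(x)/g'(x) = lim(x→0) (2·x·e^(-x^2))/(-x·sin(x) + cos(x))
  = 0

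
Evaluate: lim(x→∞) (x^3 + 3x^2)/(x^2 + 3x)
This is an ∞/∞ indeterminate form.

Apply L'Hôpital's rule: differentiate numerator and denominator separately.
  f(x) = x^3 + 3·x^2   ⇒   f'(x) = 3·x^2 + 6·x
  g(x) = x^2 + 3·x   ⇒   g'(x) = 2·x + 3
  lim(x→∞) f'(x)/g'(x) = lim(x→∞) (3·x^2 + 6·x)/(2·x + 3)
  = ∞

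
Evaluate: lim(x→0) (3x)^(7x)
This is an exponential indeterminate form.

For exponential indeterminate forms, take the natural log:
  Let L = lim(x→0) (3x)^(7x)
  Then ln(L) = lim(x→0) [exponent × ln(base)]
  Evaluate using L'Hôpital or standard limits, then exponentiate.
  L = 1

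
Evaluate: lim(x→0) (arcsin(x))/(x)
This is a 0/0 indeterminate form.

Apply L'Hôpital's rule: differentiate numerator and denominator separately.
  f(x) = asin(x)   ⇒   f'(x) = 1/sqrt(1 - x^2)
  g(x) = x   ⇒   g'(x) = 1
  lim(x→0) f'(x)/g'(x) = lim(x→0) (1/sqrt(1 - x^2))/(1)
  = 1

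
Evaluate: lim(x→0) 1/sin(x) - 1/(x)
This is an ∞-∞ indeterminate form.

Combine fractions or rationalize to convert ∞-∞ to 0/0 form:
  lim(x→0) 1/sin(x) - 1/(x) = 0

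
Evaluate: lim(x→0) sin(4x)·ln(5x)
This is a 0·∞ indeterminate form.

Rewrite 0·∞ as a quotient (0/0 or ∞/∞ form), then apply L'Hôpital's rule:
  lim(x→0) sin(4x)·ln(5x) = 0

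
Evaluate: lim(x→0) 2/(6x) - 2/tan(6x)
This is an ∞-∞ indeterminate form.

Combine fractions or rationalize to convert ∞-∞ to 0/0 form:
  lim(x→0) 2/(6x) - 2/tan(6x) = 0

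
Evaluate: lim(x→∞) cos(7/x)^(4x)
This is an exponential indeterminate form.

For exponential indeterminate forms, take the natural log:
  Let L = lim(x→∞) cos(7/x)^(4x)
  Then ln(L) = lim(x→∞) [exponent × ln(base)]
  Evaluate using L'Hôpital or standard limits, then exponentiate.
  L = 1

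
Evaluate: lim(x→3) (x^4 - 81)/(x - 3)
This is a standard limit.

Factor or rationalize the expression:
  lim(x→3) (x^4 - 81)/(x - 3) = 108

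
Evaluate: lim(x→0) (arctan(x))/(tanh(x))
This is a 0/0 indeterminate form.

Apply L'Hôpital's rule: differentiate numerator and denominator separately.
  f(x) = atan(x)   ⇒   f'(x) = 1/(x^2 + 1)
  g(x) = tanh(x)   ⇒   g'(x) = 1 - tanh(x)^2
  lim(x→0) f'(x)/g'(x) = lim(x→0) (1/(x^2 + 1))/(1 - tanh(x)^2)
  = 1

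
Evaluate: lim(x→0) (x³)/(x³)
This is a 0/0 indeterminate form.

Apply L'Hôpital's rule: differentiate numerator and denominator separately.
  f(x) = x^3   ⇒   f'(x) = 3·x^2
  g(x) = x^3   ⇒   g'(x) = 3·x^2
  lim(x→0) f'(x)/g'(x) = lim(x→0) (3·x^2)/(3·x^2)
  = 1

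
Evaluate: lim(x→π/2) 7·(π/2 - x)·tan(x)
This is a 0·∞ indeterminate form.

Rewrite 0·∞ as a quotient (0/0 or ∞/∞ form), then apply L'Hôpital's rule:
  lim(x→π/2) 7·(π/2 - x)·tan(x) = 7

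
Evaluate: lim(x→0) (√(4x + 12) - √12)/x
This is a standard limit.

Factor or rationalize the expression:
  lim(x→0) (√(4x + 12) - √12)/x = sqrt(3)/3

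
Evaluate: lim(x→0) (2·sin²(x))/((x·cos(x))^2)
This is a 0/0 indeterminate form.

Apply L'Hôpital's rule: differentiate numerator and denominator separately.
  f(x) = 2·sin(x)^2   ⇒   f'(x) = 4·sin(x)·cos(x)
  g(x) = x^2·cos(x)^2   ⇒   g'(x) = -2·x^2·sin(x)·cos(x) + 2·x·cos(x)^2
  lim(x→0) f'(x)/g'(x) = lim(x→0) (4·sin(x)·cos(x))/(-2·x^2·sin(x)·cos(x) + 2·x·cos(x)^2)
  = 2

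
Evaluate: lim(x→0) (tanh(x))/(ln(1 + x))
This is a 0/0 indeterminate form.

Apply L'Hôpital's rule: differentiate numerator and denominator separately.
  f(x) = tanh(x)   ⇒   f'(x) = 1 - tanh(x)^2
  g(x) = ln(x + 1)   ⇒   g'(x) = 1/(x + 1)
  lim(x→0) f'(x)/g'(x) = lim(x→0) (1 - tanh(x)^2)/(1/(x + 1))
  = 1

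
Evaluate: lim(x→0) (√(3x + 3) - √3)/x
This is a standard limit.

Factor or rationalize the expression:
  lim(x→0) (√(3x + 3) - √3)/x = sqrt(3)/2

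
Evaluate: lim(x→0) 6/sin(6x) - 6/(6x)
This is an ∞-∞ indeterminate form.

Combine fractions or rationalize to convert ∞-∞ to 0/0 form:
  lim(x→0) 6/sin(6x) - 6/(6x) = 0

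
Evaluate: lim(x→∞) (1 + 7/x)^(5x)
This is an exponential indeterminate form.

For exponential indeterminate forms, take the natural log:
  Let L = lim(x→∞) (1 + 7/x)^(5x)
  Then ln(L) = lim(x→∞) [exponent × ln(base)]
  Evaluate using L'Hôpital or standard limits, then exponentiate.
  L = e^(35)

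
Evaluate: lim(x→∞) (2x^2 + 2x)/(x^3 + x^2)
This is an ∞/∞ indeterminate form.

Apply L'Hôpital's rule: differentiate numerator and denominator separately.
  f(x) = 2·x^2 + 2·x   ⇒   f'(x) = 4·x + 2
  g(x) = x^3 + x^2   ⇒   g'(x) = 3·x^2 + 2·x
  lim(x→∞) f'(x)/g'(x) = lim(x→∞) (4·x + 2)/(3·x^2 + 2·x)
  = 0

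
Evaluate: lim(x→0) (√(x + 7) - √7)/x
This is a standard limit.

Factor or rationalize the expression:
  lim(x→0) (√(x + 7) - √7)/x = sqrt(7)/14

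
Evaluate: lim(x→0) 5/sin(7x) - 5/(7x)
This is an ∞-∞ indeterminate form.

Combine fractions or rationalize to convert ∞-∞ to 0/0 form:
  lim(x→0) 5/sin(7x) - 5/(7x) = 0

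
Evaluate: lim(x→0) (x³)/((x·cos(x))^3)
This is a 0/0 indeterminate form.

Apply L'Hôpital's rule: differentiate numerator and denominator separately.
  f(x) = x^3   ⇒   f'(x) = 3·x^2
  g(x) = x^3·cos(x)^3   ⇒   g'(x) = -3·x^3·sin(x)·cos(x)^2 + 3·x^2·cos(x)^3
  lim(x→0) f'(x)/g'(x) = lim(x→0) (3·x^2)/(-3·x^3·sin(x)·cos(x)^2 + 3·x^2·cos(x)^3)
  = 1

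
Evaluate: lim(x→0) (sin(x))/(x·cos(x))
This is a 0/0 indeterminate form.

Apply L'Hôpital's rule: differentiate numerator and denominator separately.
  f(x) = sin(x)   ⇒   f'(x) = cos(x)
  g(x) = x·cos(x)   ⇒   g'(x) = -x·sin(x) + cos(x)
  lim(x→0) f'(x)/g'(x) = lim(x→0) (cos(x))/(-x·sin(x) + cos(x))
  = 1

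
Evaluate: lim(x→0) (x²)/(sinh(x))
This is a 0/0 indeterminate form.

Apply L'Hôpital's rule: differentiate numerator and denominator separately.
  f(x) = x^2   ⇒   f'(x) = 2·x
  g(x) = sinh(x)   ⇒   g'(x) = cosh(x)
  lim(x→0) f'(x)/g'(x) = lim(x→0) (2·x)/(cosh(x))
  = 0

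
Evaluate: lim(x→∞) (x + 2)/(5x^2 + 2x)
This is an ∞/∞ indeterminate form.

Apply L'Hôpital's rule: differentiate numerator and denominator separately.
  f(x) = x + 2   ⇒   f'(x) = 1
  g(x) = 5·x^2 + 2·x   ⇒   g'(x) = 10·x + 2
  lim(x→∞) f'(x)/g'(x) = lim(x→∞) (1)/(10·x + 2)
  = 0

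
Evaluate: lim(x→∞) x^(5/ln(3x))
This is an exponential indeterminate form.

For exponential indeterminate forms, take the natural log:
  Let L = lim(x→∞) x^(5/ln(3x))
  Then ln(L) = lim(x→∞) [exponent × ln(base)]
  Evaluate using L'Hôpital or standard limits, then exponentiate.
  L = e^(5)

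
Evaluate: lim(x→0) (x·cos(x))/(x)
This is a 0/0 indeterminate form.

Apply L'Hôpital's rule: differentiate numerator and denominator separately.
  f(x) = x·cos(x)   ⇒   f'(x) = -x·sin(x) + cos(x)
  g(x) = x   ⇒   g'(x) = 1
  lim(x→0) f'(x)/g'(x) = lim(x→0) (-x·sin(x) + cos(x))/(1)
  = 1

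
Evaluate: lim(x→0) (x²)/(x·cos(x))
This is a 0/0 indeterminate form.

Apply L'Hôpital's rule: differentiate numerator and denominator separately.
  f(x) = x^2   ⇒   f'(x) = 2·x
  g(x) = x·cos(x)   ⇒   g'(x) = -x·sin(x) + cos(x)
  lim(x→0) f'(x)/g'(x) = lim(x→0) (2·x)/(-x·sin(x) + cos(x))
  = 0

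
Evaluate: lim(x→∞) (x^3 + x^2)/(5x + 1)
This is an ∞/∞ indeterminate form.

Apply L'Hôpital's rule: differentiate numerator and denominator separately.
  f(x) = x^3 + x^2   ⇒   f'(x) = 3·x^2 + 2·x
  g(x) = 5·x + 1   ⇒   g'(x) = 5
  lim(x→∞) f'(x)/g'(x) = lim(x→∞) (3·x^2 + 2·x)/(5)
  = ∞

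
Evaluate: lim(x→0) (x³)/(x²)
This is a 0/0 indeterminate form.

Apply L'Hôpital's rule: differentiate numerator and denominator separately.
  f(x) = x^3   ⇒   f'(x) = 3·x^2
  g(x) = x^2   ⇒   g'(x) = 2·x
  lim(x→0) f'(x)/g'(x) = lim(x→0) (3·x^2)/(2·x)
  = 0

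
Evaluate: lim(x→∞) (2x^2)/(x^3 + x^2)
This is an ∞/∞ indeterminate form.

Apply L'Hôpital's rule: differentiate numerator and denominator separately.
  f(x) = 2·x^2   ⇒   f'(x) = 4·x
  g(x) = x^3 + x^2   ⇒   g'(x) = 3·x^2 + 2·x
  lim(x→∞) f'(x)/g'(x) = lim(x→∞) (4·x)/(3·x^2 + 2·x)
  = 0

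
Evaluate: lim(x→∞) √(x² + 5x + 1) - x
This is an ∞-∞ indeterminate form.

Combine fractions or rationalize to convert ∞-∞ to 0/0 form:
  lim(x→∞) √(x² + 5x + 1) - x = 5/2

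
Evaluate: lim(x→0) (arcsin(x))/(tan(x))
This is a 0/0 indeterminate form.

Apply L'Hôpital's rule: differentiate numerator and denominator separately.
  f(x) = asin(x)   ⇒   f'(x) = 1/sqrt(1 - x^2)
  g(x) = tan(x)   ⇒   g'(x) = tan(x)^2 + 1
  lim(x→0) f'(x)/g'(x) = lim(x→0) (1/sqrt(1 - x^2))/(tan(x)^2 + 1)
  = 1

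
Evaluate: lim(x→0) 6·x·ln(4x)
This is a 0·∞ indeterminate form.

Rewrite 0·∞ as a quotient (0/0 or ∞/∞ form), then apply L'Hôpital's rule:
  lim(x→0) 6·x·ln(4x) = 0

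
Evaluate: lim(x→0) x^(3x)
This is an exponential indeterminate form.

For exponential indeterminate forms, take the natural log:
  Let L = lim(x→0) x^(3x)
  Then ln(L) = lim(x→0) [exponent × ln(base)]
  Evaluate using L'Hôpital or standard limits, then exponentiate.
  L = 1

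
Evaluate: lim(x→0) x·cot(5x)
This is a 0·∞ indeterminate form.

Rewrite 0·∞ as a quotient (0/0 or ∞/∞ form), then apply L'Hôpital's rule:
  lim(x→0) x·cot(5x) = 1/5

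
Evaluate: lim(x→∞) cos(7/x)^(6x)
This is an exponential indeterminate form.

For exponential indeterminate forms, take the natural log:
  Let L = lim(x→∞) cos(7/x)^(6x)
  Then ln(L) = lim(x→∞) [exponent × ln(base)]
  Evaluate using L'Hôpital or standard limits, then exponentiate.
  L = 1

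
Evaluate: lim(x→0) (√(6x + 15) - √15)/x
This is a standard limit.

Factor or rationalize the expression:
  lim(x→0) (√(6x + 15) - √15)/x = sqrt(15)/5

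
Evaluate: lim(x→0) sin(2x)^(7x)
This is an exponential indeterminate form.

For exponential indeterminate forms, take the natural log:
  Let L = lim(x→0) sin(2x)^(7x)
  Then ln(L) = lim(x→0) [exponent × ln(base)]
  Evaluate using L'Hôpital or standard limits, then exponentiate.
  L = 1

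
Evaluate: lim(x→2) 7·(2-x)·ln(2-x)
This is a 0·∞ indeterminate form.

Rewrite 0·∞ as a quotient (0/0 or ∞/∞ form), then apply L'Hôpital's rule:
  lim(x→2) 7·(2-x)·ln(2-x) = 0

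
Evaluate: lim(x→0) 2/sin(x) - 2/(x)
This is an ∞-∞ indeterminate form.

Combine fractions or rationalize to convert ∞-∞ to 0/0 form:
  lim(x→0) 2/sin(x) - 2/(x) = 0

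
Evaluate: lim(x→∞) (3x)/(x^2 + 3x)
This is an ∞/∞ indeterminate form.

Apply L'Hôpital's rule: differentiate numerator and denominator separately.
  f(x) = 3·x   ⇒   f'(x) = 3
  g(x) = x^2 + 3·x   ⇒   g'(x) = 2·x + 3
  lim(x→∞) f'(x)/g'(x) = lim(x→∞) (3)/(2·x + 3)
  = 0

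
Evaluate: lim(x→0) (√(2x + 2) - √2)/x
This is a standard limit.

Factor or rationalize the expression:
  lim(x→0) (√(2x + 2) - √2)/x = sqrt(2)/2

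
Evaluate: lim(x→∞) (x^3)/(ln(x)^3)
This is an ∞/∞ indeterminate form.

Apply L'Hôpital's rule: differentiate numerator and denominator separately.
  f(x) = x^3   ⇒   f'(x) = 3·x^2
  g(x) = ln(x)^3   ⇒   g'(x) = 3·ln(x)^2/x
  lim(x→∞) f'(x)/g'(x) = lim(x→∞) (3·x^2)/(3·ln(x)^2/x)
  = ∞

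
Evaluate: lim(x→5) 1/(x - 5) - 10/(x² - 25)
This is an ∞-∞ indeterminate form.

Combine fractions or rationalize to convert ∞-∞ to 0/0 form:
  lim(x→5) 1/(x - 5) - 10/(x² - 25) = 1/10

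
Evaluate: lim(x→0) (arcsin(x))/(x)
This is a 0/0 indeterminate form.

Apply L'Hôpital's rule: differentiate numerator and denominator separately.
  f(x) = asin(x)   ⇒   f'(x) = 1/sqrt(1 - x^2)
  g(x) = x   ⇒   g'(x) = 1
  lim(x→0) f'(x)/g'(x) = lim(x→0) (1/sqrt(1 - x^2))/(1)
  = 1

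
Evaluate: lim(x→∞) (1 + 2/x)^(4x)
This is an exponential indeterminate form.

For exponential indeterminate forms, take the natural log:
  Let L = lim(x→∞) (1 + 2/x)^(4x)
  Then ln(L) = lim(x→∞) [exponent × ln(base)]
  Evaluate using L'Hôpital or standard limits, then exponentiate.
  L = e^(8)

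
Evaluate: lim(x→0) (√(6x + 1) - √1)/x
This is a standard limit.

Factor or rationalize the expression:
  lim(x→0) (√(6x + 1) - √1)/x = 3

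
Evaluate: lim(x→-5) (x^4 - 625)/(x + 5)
This is a standard limit.

Factor or rationalize the expression:
  lim(x→-5) (x^4 - 625)/(x + 5) = -500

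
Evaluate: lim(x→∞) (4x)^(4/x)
This is an exponential indeterminate form.

For exponential indeterminate forms, take the natural log:
  Let L = lim(x→∞) (4x)^(4/x)
  Then ln(L) = lim(x→∞) [exponent × ln(base)]
  Evaluate using L'Hôpital or standard limits, then exponentiate.
  L = 1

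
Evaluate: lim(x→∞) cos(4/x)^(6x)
This is an exponential indeterminate form.

For exponential indeterminate forms, take the natural log:
  Let L = lim(x→∞) cos(4/x)^(6x)
  Then ln(L) = lim(x→∞) [exponent × ln(base)]
  Evaluate using L'Hôpital or standard limits, then exponentiate.
  L = 1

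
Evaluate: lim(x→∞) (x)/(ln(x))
This is an ∞/∞ indeterminate form.

Apply L'Hôpital's rule: differentiate numerator and denominator separately.
  f(x) = x   ⇒   f'(x) = 1
  g(x) = ln(x)   ⇒   g'(x) = 1/x
  lim(x→∞) f'(x)/g'(x) = lim(x→∞) (1)/(1/x)
  = ∞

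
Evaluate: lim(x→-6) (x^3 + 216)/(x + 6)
This is a standard limit.

Factor or rationalize the expression:
  lim(x→-6) (x^3 + 216)/(x + 6) = 108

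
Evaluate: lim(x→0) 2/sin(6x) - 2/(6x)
This is an ∞-∞ indeterminate form.

Combine fractions or rationalize to convert ∞-∞ to 0/0 form:
  lim(x→0) 2/sin(6x) - 2/(6x) = 0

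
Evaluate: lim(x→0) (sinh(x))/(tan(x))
This is a 0/0 indeterminate form.

Apply L'Hôpital's rule: differentiate numerator and denominator separately.
  f(x) = sinh(x)   ⇒   f'(x) = cosh(x)
  g(x) = tan(x)   ⇒   g'(x) = tan(x)^2 + 1
  lim(x→0) f'(x)/g'(x) = lim(x→0) (cosh(x))/(tan(x)^2 + 1)
  = 1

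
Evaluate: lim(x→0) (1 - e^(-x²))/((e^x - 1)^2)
This is a 0/0 indeterminate form.

Apply L'Hôpital's rule: differentiate numerator and denominator separately.
  f(x) = 1 - e^(-x^2)   ⇒   f'(x) = 2·x·e^(-x^2)
  g(x) = (e^(x) - 1)^2   ⇒   g'(x) = 2·(e^(x) - 1)·e^(x)
  lim(x→0) f'(x)/g'(x) = lim(x→0) (2·x·e^(-x^2))/(2·(e^(x) - 1)·e^(x))
  = 1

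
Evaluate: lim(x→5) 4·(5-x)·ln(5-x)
This is a 0·∞ indeterminate form.

Rewrite 0·∞ as a quotient (0/0 or ∞/∞ form), then apply L'Hôpital's rule:
  lim(x→5) 4·(5-x)·ln(5-x) = 0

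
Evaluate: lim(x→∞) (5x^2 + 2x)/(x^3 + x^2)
This is an ∞/∞ indeterminate form.

Apply L'Hôpital's rule: differentiate numerator and denominator separately.
  f(x) = 5·x^2 + 2·x   ⇒   f'(x) = 10·x + 2
  g(x) = x^3 + x^2   ⇒   g'(x) = 3·x^2 + 2·x
  lim(x→∞) f'(x)/g'(x) = lim(x→∞) (10·x + 2)/(3·x^2 + 2·x)
  = 0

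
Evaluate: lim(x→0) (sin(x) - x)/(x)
This is a 0/0 indeterminate form.

Apply L'Hôpital's rule: differentiate numerator and denominator separately.
  f(x) = -x + sin(x)   ⇒   f'(x) = cos(x) - 1
  g(x) = x   ⇒   g'(x) = 1
  lim(x→0) f'(x)/g'(x) = lim(x→0) (cos(x) - 1)/(1)
  = 0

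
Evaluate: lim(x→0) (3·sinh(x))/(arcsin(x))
This is a 0/0 indeterminate form.

Apply L'Hôpital's rule: differentiate numerator and denominator separately.
  f(x) = 3·sinh(x)   ⇒   f'(x) = 3·cosh(x)
  g(x) = asin(x)   ⇒   g'(x) = 1/sqrt(1 - x^2)
  lim(x→0) f'(x)/g'(x) = lim(x→0) (3·cosh(x))/(1/sqrt(1 - x^2))
  = 3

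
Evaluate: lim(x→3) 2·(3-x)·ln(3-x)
This is a 0·∞ indeterminate form.

Rewrite 0·∞ as a quotient (0/0 or ∞/∞ form), then apply L'Hôpital's rule:
  lim(x→3) 2·(3-x)·ln(3-x) = 0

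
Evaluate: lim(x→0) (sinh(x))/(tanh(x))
This is a 0/0 indeterminate form.

Apply L'Hôpital's rule: differentiate numerator and denominator separately.
  f(x) = sinh(x)   ⇒   f'(x) = cosh(x)
  g(x) = tanh(x)   ⇒   g'(x) = 1 - tanh(x)^2
  lim(x→0) f'(x)/g'(x) = lim(x→0) (cosh(x))/(1 - tanh(x)^2)
  = 1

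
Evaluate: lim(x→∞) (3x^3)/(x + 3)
This is an ∞/∞ indeterminate form.

Apply L'Hôpital's rule: differentiate numerator and denominator separately.
  f(x) = 3·x^3   ⇒   f'(x) = 9·x^2
  g(x) = x + 3   ⇒   g'(x) = 1
  lim(x→∞) f'(x)/g'(x) = lim(x→∞) (9·x^2)/(1)
  = ∞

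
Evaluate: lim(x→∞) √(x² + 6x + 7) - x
This is an ∞-∞ indeterminate form.

Combine fractions or rationalize to convert ∞-∞ to 0/0 form:
  lim(x→∞) √(x² + 6x + 7) - x = 3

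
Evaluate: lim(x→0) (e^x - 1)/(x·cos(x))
This is a 0/0 indeterminate form.

Apply L'Hôpital's rule: differentiate numerator and denominator separately.
  f(x) = e^(x) - 1   ⇒   f'(x) = e^(x)
  g(x) = x·cos(x)   ⇒   g'(x) = -x·sin(x) + cos(x)
  lim(x→0) f'(x)/g'(x) = lim(x→0) (e^(x))/(-x·sin(x) + cos(x))
  = 1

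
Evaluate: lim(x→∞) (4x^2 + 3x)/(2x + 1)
This is an ∞/∞ indeterminate form.

Apply L'Hôpital's rule: differentiate numerator and denominator separately.
  f(x) = 4·x^2 + 3·x   ⇒   f'(x) = 8·x + 3
  g(x) = 2·x + 1   ⇒   g'(x) = 2
  lim(x→∞) f'(x)/g'(x) = lim(x→∞) (8·x + 3)/(2)
  = ∞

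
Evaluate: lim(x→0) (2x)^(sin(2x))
This is an exponential indeterminate form.

For exponential indeterminate forms, take the natural log:
  Let L = lim(x→0) (2x)^(sin(2x))
  Then ln(L) = lim(x→0) [exponent × ln(base)]
  Evaluate using L'Hôpital or standard limits, then exponentiate.
  L = 1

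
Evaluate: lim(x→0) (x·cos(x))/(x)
This is a 0/0 indeterminate form.

Apply L'Hôpital's rule: differentiate numerator and denominator separately.
  f(x) = x·cos(x)   ⇒   f'(x) = -x·sin(x) + cos(x)
  g(x) = x   ⇒   g'(x) = 1
  lim(x→0) f'(x)/g'(x) = lim(x→0) (-x·sin(x) + cos(x))/(1)
  = 1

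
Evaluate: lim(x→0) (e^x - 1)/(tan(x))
This is a 0/0 indeterminate form.

Apply L'Hôpital's rule: differentiate numerator and denominator separately.
  f(x) = e^(x) - 1   ⇒   f'(x) = e^(x)
  g(x) = tan(x)   ⇒   g'(x) = tan(x)^2 + 1
  lim(x→0) f'(x)/g'(x) = lim(x→0) (e^(x))/(tan(x)^2 + 1)
  = 1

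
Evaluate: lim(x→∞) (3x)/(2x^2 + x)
This is an ∞/∞ indeterminate form.

Apply L'Hôpital's rule: differentiate numerator and denominator separately.
  f(x) = 3·x   ⇒   f'(x) = 3
  g(x) = 2·x^2 + x   ⇒   g'(x) = 4·x + 1
  lim(x→∞) f'(x)/g'(x) = lim(x→∞) (3)/(4·x + 1)
  = 0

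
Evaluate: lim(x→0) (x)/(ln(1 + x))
This is a 0/0 indeterminate form.

Apply L'Hôpital's rule: differentiate numerator and denominator separately.
  f(x) = x   ⇒   f'(x) = 1
  g(x) = ln(x + 1)   ⇒   g'(x) = 1/(x + 1)
  lim(x→0) f'(x)/g'(x) = lim(x→0) (1)/(1/(x + 1))
  = 1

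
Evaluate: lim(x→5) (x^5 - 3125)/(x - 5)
This is a standard limit.

Factor or rationalize the expression:
  lim(x→5) (x^5 - 3125)/(x - 5) = 3125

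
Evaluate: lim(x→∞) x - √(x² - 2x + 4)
This is an ∞-∞ indeterminate form.

Combine fractions or rationalize to convert ∞-∞ to 0/0 form:
  lim(x→∞) x - √(x² - 2x + 4) = 1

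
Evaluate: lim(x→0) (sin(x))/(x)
This is a 0/0 indeterminate form.

Apply L'Hôpital's rule: differentiate numerator and denominator separately.
  f(x) = sin(x)   ⇒   f'(x) = cos(x)
  g(x) = x   ⇒   g'(x) = 1
  lim(x→0) f'(x)/g'(x) = lim(x→0) (cos(x))/(1)
  = 1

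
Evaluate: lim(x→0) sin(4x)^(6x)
This is an exponential indeterminate form.

For exponential indeterminate forms, take the natural log:
  Let L = lim(x→0) sin(4x)^(6x)
  Then ln(L) = lim(x→0) [exponent × ln(base)]
  Evaluate using L'Hôpital or standard limits, then exponentiate.
  L = 1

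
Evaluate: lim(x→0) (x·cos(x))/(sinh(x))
This is a 0/0 indeterminate form.

Apply L'Hôpital's rule: differentiate numerator and denominator separately.
  f(x) = x·cos(x)   ⇒   f'(x) = -x·sin(x) + cos(x)
  g(x) = sinh(x)   ⇒   g'(x) = cosh(x)
  lim(x→0) f'(x)/g'(x) = lim(x→0) (-x·sin(x) + cos(x))/(cosh(x))
  = 1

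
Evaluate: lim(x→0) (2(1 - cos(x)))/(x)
This is a 0/0 indeterminate form.

Apply L'Hôpital's rule: differentiate numerator and denominator separately.
  f(x) = 2 - 2·cos(x)   ⇒   f'(x) = 2·sin(x)
  g(x) = x   ⇒   g'(x) = 1
  lim(x→0) f'(x)/g'(x) = lim(x→0) (2·sin(x))/(1)
  = 0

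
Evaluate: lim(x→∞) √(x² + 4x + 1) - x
This is an ∞-∞ indeterminate form.

Combine fractions or rationalize to convert ∞-∞ to 0/0 form:
  lim(x→∞) √(x² + 4x + 1) - x = 2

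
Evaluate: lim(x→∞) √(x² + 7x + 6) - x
This is an ∞-∞ indeterminate form.

Combine fractions or rationalize to convert ∞-∞ to 0/0 form:
  lim(x→∞) √(x² + 7x + 6) - x = 7/2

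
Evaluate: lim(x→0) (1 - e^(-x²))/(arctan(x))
This is a 0/0 indeterminate form.

Apply L'Hôpital's rule: differentiate numerator and denominator separately.
  f(x) = 1 - e^(-x^2)   ⇒   f'(x) = 2·x·e^(-x^2)
  g(x) = atan(x)   ⇒   g'(x) = 1/(x^2 + 1)
  lim(x→0) f'(x)/g'(x) = lim(x→0) (2·x·e^(-x^2))/(1/(x^2 + 1))
  = 0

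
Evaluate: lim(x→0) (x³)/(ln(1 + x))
This is a 0/0 indeterminate form.

Apply L'Hôpital's rule: differentiate numerator and denominator separately.
  f(x) = x^3   ⇒   f'(x) = 3·x^2
  g(x) = ln(x + 1)   ⇒   g'(x) = 1/(x + 1)
  lim(x→0) f'(x)/g'(x) = lim(x→0) (3·x^2)/(1/(x + 1))
  = 0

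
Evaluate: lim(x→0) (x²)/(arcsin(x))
This is a 0/0 indeterminate form.

Apply L'Hôpital's rule: differentiate numerator and denominator separately.
  f(x) = x^2   ⇒   f'(x) = 2·x
  g(x) = asin(x)   ⇒   g'(x) = 1/sqrt(1 - x^2)
  lim(x→0) f'(x)/g'(x) = lim(x→0) (2·x)/(1/sqrt(1 - x^2))
  = 0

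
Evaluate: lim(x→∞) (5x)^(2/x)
This is an exponential indeterminate form.

For exponential indeterminate forms, take the natural log:
  Let L = lim(x→∞) (5x)^(2/x)
  Then ln(L) = lim(x→∞) [exponent × ln(base)]
  Evaluate using L'Hôpital or standard limits, then exponentiate.
  L = 1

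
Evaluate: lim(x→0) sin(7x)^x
This is an exponential indeterminate form.

For exponential indeterminate forms, take the natural log:
  Let L = lim(x→0) sin(7x)^x
  Then ln(L) = lim(x→0) [exponent × ln(base)]
  Evaluate using L'Hôpital or standard limits, then exponentiate.
  L = 1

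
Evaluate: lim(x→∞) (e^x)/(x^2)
This is an ∞/∞ indeterminate form.

Apply L'Hôpital's rule: differentiate numerator and denominator separately.
  f(x) = e^(x)   ⇒   f'(x) = e^(x)
  g(x) = x^2   ⇒   g'(x) = 2·x
  lim(x→∞) f'(x)/g'(x) = lim(x→∞) (e^(x))/(2·x)
  = ∞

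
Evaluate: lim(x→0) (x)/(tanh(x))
This is a 0/0 indeterminate form.

Apply L'Hôpital's rule: differentiate numerator and denominator separately.
  f(x) = x   ⇒   f'(x) = 1
  g(x) = tanh(x)   ⇒   g'(x) = 1 - tanh(x)^2
  lim(x→0) f'(x)/g'(x) = lim(x→0) (1)/(1 - tanh(x)^2)
  = 1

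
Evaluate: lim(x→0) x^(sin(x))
This is an exponential indeterminate form.

For exponential indeterminate forms, take the natural log:
  Let L = lim(x→0) x^(sin(x))
  Then ln(L) = lim(x→0) [exponent × ln(base)]
  Evaluate using L'Hôpital or standard limits, then exponentiate.
  L = 1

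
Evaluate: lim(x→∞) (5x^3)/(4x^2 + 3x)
This is an ∞/∞ indeterminate form.

Apply L'Hôpital's rule: differentiate numerator and denominator separately.
  f(x) = 5·x^3   ⇒   f'(x) = 15·x^2
  g(x) = 4·x^2 + 3·x   ⇒   g'(x) = 8·x + 3
  lim(x→∞) f'(x)/g'(x) = lim(x→∞) (15·x^2)/(8·x + 3)
  = ∞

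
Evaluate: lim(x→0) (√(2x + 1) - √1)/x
This is a standard limit.

Factor or rationalize the expression:
  lim(x→0) (√(2x + 1) - √1)/x = 1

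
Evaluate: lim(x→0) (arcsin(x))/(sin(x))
This is a 0/0 indeterminate form.

Apply L'Hôpital's rule: differentiate numerator and denominator separately.
  f(x) = asin(x)   ⇒   f'(x) = 1/sqrt(1 - x^2)
  g(x) = sin(x)   ⇒   g'(x) = cos(x)
  lim(x→0) f'(x)/g'(x) = lim(x→0) (1/sqrt(1 - x^2))/(cos(x))
  = 1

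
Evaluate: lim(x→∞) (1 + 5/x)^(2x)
This is an exponential indeterminate form.

For exponential indeterminate forms, take the natural log:
  Let L = lim(x→∞) (1 + 5/x)^(2x)
  Then ln(L) = lim(x→∞) [exponent × ln(base)]
  Evaluate using L'Hôpital or standard limits, then exponentiate.
  L = e^(10)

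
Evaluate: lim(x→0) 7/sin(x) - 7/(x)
This is an ∞-∞ indeterminate form.

Combine fractions or rationalize to convert ∞-∞ to 0/0 form:
  lim(x→0) 7/sin(x) - 7/(x) = 0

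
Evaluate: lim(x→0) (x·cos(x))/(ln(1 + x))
This is a 0/0 indeterminate form.

Apply L'Hôpital's rule: differentiate numerator and denominator separately.
  f(x) = x·cos(x)   ⇒   f'(x) = -x·sin(x) + cos(x)
  g(x) = ln(x + 1)   ⇒   g'(x) = 1/(x + 1)
  lim(x→0) f'(x)/g'(x) = lim(x→0) (-x·sin(x) + cos(x))/(1/(x + 1))
  = 1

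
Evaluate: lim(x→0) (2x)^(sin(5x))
This is an exponential indeterminate form.

For exponential indeterminate forms, take the natural log:
  Let L = lim(x→0) (2x)^(sin(5x))
  Then ln(L) = lim(x→0) [exponent × ln(base)]
  Evaluate using L'Hôpital or standard limits, then exponentiate.
  L = 1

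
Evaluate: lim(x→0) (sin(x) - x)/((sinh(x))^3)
This is a 0/0 indeterminate form.

Apply L'Hôpital's rule: differentiate numerator and denominator separately.
  f(x) = -x + sin(x)   ⇒   f'(x) = cos(x) - 1
  g(x) = sinh(x)^3   ⇒   g'(x) = 3·sinh(x)^2·cosh(x)
  lim(x→0) f'(x)/g'(x) = lim(x→0) (cos(x) - 1)/(3·sinh(x)^2·cosh(x))
  = -1/6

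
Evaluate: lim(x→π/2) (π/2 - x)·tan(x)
This is a 0·∞ indeterminate form.

Rewrite 0·∞ as a quotient (0/0 or ∞/∞ form), then apply L'Hôpital's rule:
  lim(x→π/2) (π/2 - x)·tan(x) = 1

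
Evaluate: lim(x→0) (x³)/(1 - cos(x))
This is a 0/0 indeterminate form.

Apply L'Hôpital's rule: differentiate numerator and denominator separately.
  f(x) = x^3   ⇒   f'(x) = 3·x^2
  g(x) = 1 - cos(x)   ⇒   g'(x) = sin(x)
  lim(x→0) f'(x)/g'(x) = lim(x→0) (3·x^2)/(sin(x))
  = 0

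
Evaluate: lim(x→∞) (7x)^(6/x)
This is an exponential indeterminate form.

For exponential indeterminate forms, take the natural log:
  Let L = lim(x→∞) (7x)^(6/x)
  Then ln(L) = lim(x→∞) [exponent × ln(base)]
  Evaluate using L'Hôpital or standard limits, then exponentiate.
  L = 1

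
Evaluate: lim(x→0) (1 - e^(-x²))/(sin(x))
This is a 0/0 indeterminate form.

Apply L'Hôpital's rule: differentiate numerator and denominator separately.
  f(x) = 1 - e^(-x^2)   ⇒   f'(x) = 2·x·e^(-x^2)
  g(x) = sin(x)   ⇒   g'(x) = cos(x)
  lim(x→0) f'(x)/g'(x) = lim(x→0) (2·x·e^(-x^2))/(cos(x))
  = 0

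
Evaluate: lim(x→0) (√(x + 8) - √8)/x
This is a standard limit.

Factor or rationalize the expression:
  lim(x→0) (√(x + 8) - √8)/x = sqrt(2)/8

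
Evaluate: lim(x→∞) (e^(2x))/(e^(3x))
This is an ∞/∞ indeterminate form.

Apply L'Hôpital's rule: differentiate numerator and denominator separately.
  f(x) = e^(2·x)   ⇒   f'(x) = 2·e^(2·x)
  g(x) = e^(3·x)   ⇒   g'(x) = 3·e^(3·x)
  lim(x→∞) f'(x)/g'(x) = lim(x→∞) (2·e^(2·x))/(3·e^(3·x))
  = 0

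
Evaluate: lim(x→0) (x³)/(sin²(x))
This is a 0/0 indeterminate form.

Apply L'Hôpital's rule: differentiate numerator and denominator separately.
  f(x) = x^3   ⇒   f'(x) = 3·x^2
  g(x) = sin(x)^2   ⇒   g'(x) = 2·sin(x)·cos(x)
  lim(x→0) f'(x)/g'(x) = lim(x→0) (3·x^2)/(2·sin(x)·cos(x))
  = 0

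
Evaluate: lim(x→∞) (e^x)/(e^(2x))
This is an ∞/∞ indeterminate form.

Apply L'Hôpital's rule: differentiate numerator and denominator separately.
  f(x) = e^(x)   ⇒   f'(x) = e^(x)
  g(x) = e^(2·x)   ⇒   g'(x) = 2·e^(2·x)
  lim(x→∞) f'(x)/g'(x) = lim(x→∞) (e^(x))/(2·e^(2·x))
  = 0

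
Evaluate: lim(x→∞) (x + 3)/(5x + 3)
This is an ∞/∞ indeterminate form.

Apply L'Hôpital's rule: differentiate numerator and denominator separately.
  f(x) = x + 3   ⇒   f'(x) = 1
  g(x) = 5·x + 3   ⇒   g'(x) = 5
  lim(x→∞) f'(x)/g'(x) = lim(x→∞) (1)/(5)
  = 1/5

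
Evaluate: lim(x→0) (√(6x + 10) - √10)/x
This is a standard limit.

Factor or rationalize the expression:
  lim(x→0) (√(6x + 10) - √10)/x = 3·sqrt(10)/10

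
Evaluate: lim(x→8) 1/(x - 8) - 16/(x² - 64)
This is an ∞-∞ indeterminate form.

Combine fractions or rationalize to convert ∞-∞ to 0/0 form:
  lim(x→8) 1/(x - 8) - 16/(x² - 64) = 1/16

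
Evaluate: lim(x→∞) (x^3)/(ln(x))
This is an ∞/∞ indeterminate form.

Apply L'Hôpital's rule: differentiate numerator and denominator separately.
  f(x) = x^3   ⇒   f'(x) = 3·x^2
  g(x) = ln(x)   ⇒   g'(x) = 1/x
  lim(x→∞) f'(x)/g'(x) = lim(x→∞) (3·x^2)/(1/x)
  = ∞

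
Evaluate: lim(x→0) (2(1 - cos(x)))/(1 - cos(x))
This is a 0/0 indeterminate form.

Apply L'Hôpital's rule: differentiate numerator and denominator separately.
  f(x) = 2 - 2·cos(x)   ⇒   f'(x) = 2·sin(x)
  g(x) = 1 - cos(x)   ⇒   g'(x) = sin(x)
  lim(x→0) f'(x)/g'(x) = lim(x→0) (2·sin(x))/(sin(x))
  = 2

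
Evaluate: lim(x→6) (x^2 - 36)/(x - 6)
This is a standard limit.

Factor or rationalize the expression:
  lim(x→6) (x^2 - 36)/(x - 6) = 12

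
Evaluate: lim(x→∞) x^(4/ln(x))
This is an exponential indeterminate form.

For exponential indeterminate forms, take the natural log:
  Let L = lim(x→∞) x^(4/ln(x))
  Then ln(L) = lim(x→∞) [exponent × ln(base)]
  Evaluate using L'Hôpital or standard limits, then exponentiate.
  L = e^(4)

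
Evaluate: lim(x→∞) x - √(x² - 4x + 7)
This is an ∞-∞ indeterminate form.

Combine fractions or rationalize to convert ∞-∞ to 0/0 form:
  lim(x→∞) x - √(x² - 4x + 7) = 2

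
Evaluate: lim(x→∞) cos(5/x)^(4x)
This is an exponential indeterminate form.

For exponential indeterminate forms, take the natural log:
  Let L = lim(x→∞) cos(5/x)^(4x)
  Then ln(L) = lim(x→∞) [exponent × ln(base)]
  Evaluate using L'Hôpital or standard limits, then exponentiate.
  L = 1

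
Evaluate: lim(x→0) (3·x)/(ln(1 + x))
This is a 0/0 indeterminate form.

Apply L'Hôpital's rule: differentiate numerator and denominator separately.
  f(x) = 3·x   ⇒   f'(x) = 3
  g(x) = ln(x + 1)   ⇒   g'(x) = 1/(x + 1)
  lim(x→0) f'(x)/g'(x) = lim(x→0) (3)/(1/(x + 1))
  = 3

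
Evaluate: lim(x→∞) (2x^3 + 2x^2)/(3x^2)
This is an ∞/∞ indeterminate form.

Apply L'Hôpital's rule: differentiate numerator and denominator separately.
  f(x) = 2·x^3 + 2·x^2   ⇒   f'(x) = 6·x^2 + 4·x
  g(x) = 3·x^2   ⇒   g'(x) = 6·x
  lim(x→∞) f'(x)/g'(x) = lim(x→∞) (6·x^2 + 4·x)/(6·x)
  = ∞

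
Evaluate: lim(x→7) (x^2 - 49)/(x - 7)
This is a standard limit.

Factor or rationalize the expression:
  lim(x→7) (x^2 - 49)/(x - 7) = 14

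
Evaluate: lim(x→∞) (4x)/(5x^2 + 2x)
This is an ∞/∞ indeterminate form.

Apply L'Hôpital's rule: differentiate numerator and denominator separately.
  f(x) = 4·x   ⇒   f'(x) = 4
  g(x) = 5·x^2 + 2·x   ⇒   g'(x) = 10·x + 2
  lim(x→∞) f'(x)/g'(x) = lim(x→∞) (4)/(10·x + 2)
  = 0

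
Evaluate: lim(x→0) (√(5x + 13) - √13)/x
This is a standard limit.

Factor or rationalize the expression:
  lim(x→0) (√(5x + 13) - √13)/x = 5·sqrt(13)/26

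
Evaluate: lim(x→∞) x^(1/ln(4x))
This is an exponential indeterminate form.

For exponential indeterminate forms, take the natural log:
  Let L = lim(x→∞) x^(1/ln(4x))
  Then ln(L) = lim(x→∞) [exponent × ln(base)]
  Evaluate using L'Hôpital or standard limits, then exponentiate.
  L = e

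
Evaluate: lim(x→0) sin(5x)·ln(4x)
This is a 0·∞ indeterminate form.

Rewrite 0·∞ as a quotient (0/0 or ∞/∞ form), then apply L'Hôpital's rule:
  lim(x→0) sin(5x)·ln(4x) = 0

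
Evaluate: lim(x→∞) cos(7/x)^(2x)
This is an exponential indeterminate form.

For exponential indeterminate forms, take the natural log:
  Let L = lim(x→∞) cos(7/x)^(2x)
  Then ln(L) = lim(x→∞) [exponent × ln(base)]
  Evaluate using L'Hôpital or standard limits, then exponentiate.
  L = 1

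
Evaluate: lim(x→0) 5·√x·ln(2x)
This is a 0·∞ indeterminate form.

Rewrite 0·∞ as a quotient (0/0 or ∞/∞ form), then apply L'Hôpital's rule:
  lim(x→0) 5·√x·ln(2x) = 0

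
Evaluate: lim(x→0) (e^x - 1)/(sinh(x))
This is a 0/0 indeterminate form.

Apply L'Hôpital's rule: differentiate numerator and denominator separately.
  f(x) = e^(x) - 1   ⇒   f'(x) = e^(x)
  g(x) = sinh(x)   ⇒   g'(x) = cosh(x)
  lim(x→0) f'(x)/g'(x) = lim(x→0) (e^(x))/(cosh(x))
  = 1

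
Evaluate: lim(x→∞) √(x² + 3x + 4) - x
This is an ∞-∞ indeterminate form.

Combine fractions or rationalize to convert ∞-∞ to 0/0 form:
  lim(x→∞) √(x² + 3x + 4) - x = 3/2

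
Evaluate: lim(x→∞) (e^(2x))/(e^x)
This is an ∞/∞ indeterminate form.

Apply L'Hôpital's rule: differentiate numerator and denominator separately.
  f(x) = e^(2·x)   ⇒   f'(x) = 2·e^(2·x)
  g(x) = e^(x)   ⇒   g'(x) = e^(x)
  lim(x→∞) f'(x)/g'(x) = lim(x→∞) (2·e^(2·x))/(e^(x))
  = ∞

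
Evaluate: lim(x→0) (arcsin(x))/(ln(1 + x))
This is a 0/0 indeterminate form.

Apply L'Hôpital's rule: differentiate numerator and denominator separately.
  f(x) = asin(x)   ⇒   f'(x) = 1/sqrt(1 - x^2)
  g(x) = ln(x + 1)   ⇒   g'(x) = 1/(x + 1)
  lim(x→0) f'(x)/g'(x) = lim(x→0) (1/sqrt(1 - x^2))/(1/(x + 1))
  = 1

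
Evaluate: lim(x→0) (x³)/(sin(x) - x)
This is a 0/0 indeterminate form.

Apply L'Hôpital's rule: differentiate numerator and denominator separately.
  f(x) = x^3   ⇒   f'(x) = 3·x^2
  g(x) = -x + sin(x)   ⇒   g'(x) = cos(x) - 1
  lim(x→0) f'(x)/g'(x) = lim(x→0) (3·x^2)/(cos(x) - 1)
  = -6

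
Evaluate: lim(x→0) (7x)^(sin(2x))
This is an exponential indeterminate form.

For exponential indeterminate forms, take the natural log:
  Let L = lim(x→0) (7x)^(sin(2x))
  Then ln(L) = lim(x→0) [exponent × ln(base)]
  Evaluate using L'Hôpital or standard limits, then exponentiate.
  L = 1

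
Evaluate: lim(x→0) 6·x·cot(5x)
This is a 0·∞ indeterminate form.

Rewrite 0·∞ as a quotient (0/0 or ∞/∞ form), then apply L'Hôpital's rule:
  lim(x→0) 6·x·cot(5x) = 6/5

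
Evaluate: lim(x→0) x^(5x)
This is an exponential indeterminate form.

For exponential indeterminate forms, take the natural log:
  Let L = lim(x→0) x^(5x)
  Then ln(L) = lim(x→0) [exponent × ln(base)]
  Evaluate using L'Hôpital or standard limits, then exponentiate.
  L = 1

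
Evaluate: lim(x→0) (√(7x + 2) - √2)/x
This is a standard limit.

Factor or rationalize the expression:
  lim(x→0) (√(7x + 2) - √2)/x = 7·sqrt(2)/4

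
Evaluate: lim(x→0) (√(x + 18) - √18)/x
This is a standard limit.

Factor or rationalize the expression:
  lim(x→0) (√(x + 18) - √18)/x = sqrt(2)/12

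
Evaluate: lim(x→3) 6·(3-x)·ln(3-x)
This is a 0·∞ indeterminate form.

Rewrite 0·∞ as a quotient (0/0 or ∞/∞ form), then apply L'Hôpital's rule:
  lim(x→3) 6·(3-x)·ln(3-x) = 0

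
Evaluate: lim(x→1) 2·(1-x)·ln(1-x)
This is a 0·∞ indeterminate form.

Rewrite 0·∞ as a quotient (0/0 or ∞/∞ form), then apply L'Hôpital's rule:
  lim(x→1) 2·(1-x)·ln(1-x) = 0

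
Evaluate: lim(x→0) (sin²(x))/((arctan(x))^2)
This is a 0/0 indeterminate form.

Apply L'Hôpital's rule: differentiate numerator and denominator separately.
  f(x) = sin(x)^2   ⇒   f'(x) = 2·sin(x)·cos(x)
  g(x) = atan(x)^2   ⇒   g'(x) = 2·atan(x)/(x^2 + 1)
  lim(x→0) f'(x)/g'(x) = lim(x→0) (2·sin(x)·cos(x))/(2·atan(x)/(x^2 + 1))
  = 1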